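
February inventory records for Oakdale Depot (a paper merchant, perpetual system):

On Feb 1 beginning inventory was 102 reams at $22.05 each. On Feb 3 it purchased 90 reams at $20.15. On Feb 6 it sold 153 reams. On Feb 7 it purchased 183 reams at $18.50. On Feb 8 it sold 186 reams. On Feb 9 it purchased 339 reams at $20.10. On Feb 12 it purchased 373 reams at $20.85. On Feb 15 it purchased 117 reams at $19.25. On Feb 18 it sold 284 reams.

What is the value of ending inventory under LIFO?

Feb 6, 153 sold [LIFO — newest first]: 90 @ $20.15 + 63 @ $22.05 = $3,202.65
Feb 8, 186 sold [LIFO — newest first]: 183 @ $18.50 + 3 @ $22.05 = $3,451.65
Feb 18, 284 sold [LIFO — newest first]: 117 @ $19.25 + 167 @ $20.85 = $5,734.20
Total COGS = $3,202.65 + $3,451.65 + $5,734.20 = $12,388.50
Ending inventory: 36 @ $22.05 + 339 @ $20.10 + 206 @ $20.85 = $11,902.80
Check: goods available $24,291.30 = COGS $12,388.50 + ending $11,902.80

Ending inventory = $11,902.80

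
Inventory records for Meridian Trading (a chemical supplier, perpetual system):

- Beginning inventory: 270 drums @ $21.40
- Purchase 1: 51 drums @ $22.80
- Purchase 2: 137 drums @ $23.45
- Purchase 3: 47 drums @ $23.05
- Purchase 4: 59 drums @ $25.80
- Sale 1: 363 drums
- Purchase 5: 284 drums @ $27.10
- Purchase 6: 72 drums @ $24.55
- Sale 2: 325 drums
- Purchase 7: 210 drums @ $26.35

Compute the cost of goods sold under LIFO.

Sale 1 (363) [LIFO — newest first]: 59 @ $25.80 + 47 @ $23.05 + 137 @ $23.45 + 51 @ $22.80 + 69 @ $21.40 = $8,457.60
Sale 2 (325) [LIFO — newest first]: 72 @ $24.55 + 253 @ $27.10 = $8,623.90
Total COGS = $8,457.60 + $8,623.90 = $17,081.50
Ending inventory: 201 @ $21.40 + 31 @ $27.10 + 210 @ $26.35 = $10,675.00
Check: goods available $27,756.50 = COGS $17,081.50 + ending $10,675.00

COGS = $17,081.50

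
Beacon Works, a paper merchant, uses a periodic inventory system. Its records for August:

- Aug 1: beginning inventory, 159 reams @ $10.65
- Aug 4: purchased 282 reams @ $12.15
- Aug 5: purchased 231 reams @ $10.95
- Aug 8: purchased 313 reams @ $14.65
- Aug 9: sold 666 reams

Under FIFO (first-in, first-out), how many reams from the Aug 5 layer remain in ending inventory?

6

Aug 9, 666 sold [FIFO — oldest first]: 159 @ $10.65 + 282 @ $12.15 + 225 @ $10.95 = $7,583.40
Ending inventory: 6 @ $10.95 + 313 @ $14.65 = $4,651.15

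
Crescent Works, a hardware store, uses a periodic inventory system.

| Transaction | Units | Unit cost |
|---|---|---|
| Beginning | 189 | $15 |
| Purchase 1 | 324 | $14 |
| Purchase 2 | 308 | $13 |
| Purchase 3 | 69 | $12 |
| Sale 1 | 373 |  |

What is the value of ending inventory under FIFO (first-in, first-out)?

Sale 1 (373) [FIFO — oldest first]: 189 @ $15 + 184 @ $14 = $5,411
Ending inventory: 140 @ $14 + 308 @ $13 + 69 @ $12 = $6,792

Ending inventory = $6,792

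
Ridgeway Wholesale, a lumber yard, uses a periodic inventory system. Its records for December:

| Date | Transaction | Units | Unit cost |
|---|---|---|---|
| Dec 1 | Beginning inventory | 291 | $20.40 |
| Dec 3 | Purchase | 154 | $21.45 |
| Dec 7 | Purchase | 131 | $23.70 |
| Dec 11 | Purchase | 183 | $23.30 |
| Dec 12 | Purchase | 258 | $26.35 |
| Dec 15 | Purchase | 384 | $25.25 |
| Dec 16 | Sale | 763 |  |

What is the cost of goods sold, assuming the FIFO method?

Dec 16, 763 sold [FIFO — oldest first]: 291 @ $20.40 + 154 @ $21.45 + 131 @ $23.70 + 183 @ $23.30 + 4 @ $26.35 = $16,713.70
Ending inventory: 254 @ $26.35 + 384 @ $25.25 = $16,388.90
Check: goods available $33,102.60 = COGS $16,713.70 + ending $16,388.90

COGS = $16,713.70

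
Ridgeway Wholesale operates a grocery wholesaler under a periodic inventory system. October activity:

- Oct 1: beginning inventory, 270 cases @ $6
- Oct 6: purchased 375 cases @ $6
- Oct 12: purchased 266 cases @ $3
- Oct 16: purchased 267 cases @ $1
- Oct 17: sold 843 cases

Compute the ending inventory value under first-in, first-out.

Ending inventory = $471

Oct 17, 843 sold [FIFO — oldest first]: 270 @ $6 + 375 @ $6 + 198 @ $3 = $4,464
Ending inventory: 68 @ $3 + 267 @ $1 = $471
Check: goods available $4,935 = COGS $4,464 + ending $471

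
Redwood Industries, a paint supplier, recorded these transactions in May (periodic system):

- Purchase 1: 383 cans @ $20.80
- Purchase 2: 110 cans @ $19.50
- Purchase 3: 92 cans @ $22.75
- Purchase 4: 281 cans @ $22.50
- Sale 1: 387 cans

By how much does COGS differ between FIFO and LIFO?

FIFO COGS: 383 @ $20.80 + 4 @ $19.50 = $8,044.40
LIFO COGS: 281 @ $22.50 + 92 @ $22.75 + 14 @ $19.50 = $8,688.50
Difference = |$8,044.40 − $8,688.50| = $644.10

$644.10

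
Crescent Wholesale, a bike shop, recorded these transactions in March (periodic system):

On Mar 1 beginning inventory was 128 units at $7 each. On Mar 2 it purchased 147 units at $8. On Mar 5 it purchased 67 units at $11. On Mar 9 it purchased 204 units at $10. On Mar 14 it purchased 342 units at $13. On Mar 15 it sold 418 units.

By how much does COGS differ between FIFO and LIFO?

$1,637

FIFO COGS: 128 @ $7 + 147 @ $8 + 67 @ $11 + 76 @ $10 = $3,569
LIFO COGS: 342 @ $13 + 76 @ $10 = $5,206
Difference = |$3,569 − $5,206| = $1,637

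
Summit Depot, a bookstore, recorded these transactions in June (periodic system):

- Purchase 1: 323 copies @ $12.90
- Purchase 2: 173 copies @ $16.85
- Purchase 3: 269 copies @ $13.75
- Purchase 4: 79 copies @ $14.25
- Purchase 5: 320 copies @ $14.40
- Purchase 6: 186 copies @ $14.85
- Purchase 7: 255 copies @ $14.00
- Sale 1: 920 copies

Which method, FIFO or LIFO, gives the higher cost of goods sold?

FIFO COGS: 323 @ $12.90 + 173 @ $16.85 + 269 @ $13.75 + 79 @ $14.25 + 76 @ $14.40 = $13,000.65
LIFO COGS: 255 @ $14.00 + 186 @ $14.85 + 320 @ $14.40 + 79 @ $14.25 + 80 @ $13.75 = $13,165.85

LIFO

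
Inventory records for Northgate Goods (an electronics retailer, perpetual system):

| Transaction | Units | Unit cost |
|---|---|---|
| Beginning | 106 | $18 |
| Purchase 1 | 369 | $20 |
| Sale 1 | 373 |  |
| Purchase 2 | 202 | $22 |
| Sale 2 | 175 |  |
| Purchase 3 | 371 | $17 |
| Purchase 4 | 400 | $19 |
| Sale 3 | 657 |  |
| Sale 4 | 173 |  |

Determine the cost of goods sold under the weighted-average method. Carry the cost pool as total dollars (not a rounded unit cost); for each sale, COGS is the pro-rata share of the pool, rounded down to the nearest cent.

COGS = $26,344.84

After Beginning: 106 on hand, pool $1,908.00 (≈ $18.0000 each)
After Purchase 1: 475 on hand, pool $9,288.00 (≈ $19.5537 each)
Sale 1, sell 373: 373/475 × $9,288.00 → $7,293.52
After Purchase 2: 304 on hand, pool $6,438.48 (≈ $21.1792 each)
Sale 2, sell 175: 175/304 × $6,438.48 → $3,706.36
After Purchase 3: 500 on hand, pool $9,039.12 (≈ $18.0782 each)
After Purchase 4: 900 on hand, pool $16,639.12 (≈ $18.4879 each)
Sale 3, sell 657: 657/900 × $16,639.12 → $12,146.55
Sale 4, sell 173: 173/243 × $4,492.57 → $3,198.41
Total COGS = $7,293.52 + $3,706.36 + $12,146.55 + $3,198.41 = $26,344.84
Ending inventory (cost pool remaining) = $1,294.16
Check: goods available $27,639.00 = COGS $26,344.84 + ending $1,294.16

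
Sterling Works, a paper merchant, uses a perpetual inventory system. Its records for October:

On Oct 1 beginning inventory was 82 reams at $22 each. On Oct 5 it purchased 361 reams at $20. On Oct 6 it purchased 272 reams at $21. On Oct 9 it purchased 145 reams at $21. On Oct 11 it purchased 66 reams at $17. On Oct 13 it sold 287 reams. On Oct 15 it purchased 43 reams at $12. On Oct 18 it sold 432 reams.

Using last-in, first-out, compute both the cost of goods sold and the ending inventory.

COGS = $14,255; ending inventory = $5,164

Oct 13, 287 sold [LIFO — newest first]: 66 @ $17 + 145 @ $21 + 76 @ $21 = $5,763
Oct 18, 432 sold [LIFO — newest first]: 43 @ $12 + 196 @ $21 + 193 @ $20 = $8,492
Total COGS = $5,763 + $8,492 = $14,255
Ending inventory: 82 @ $22 + 168 @ $20 = $5,164
Check: goods available $19,419 = COGS $14,255 + ending $5,164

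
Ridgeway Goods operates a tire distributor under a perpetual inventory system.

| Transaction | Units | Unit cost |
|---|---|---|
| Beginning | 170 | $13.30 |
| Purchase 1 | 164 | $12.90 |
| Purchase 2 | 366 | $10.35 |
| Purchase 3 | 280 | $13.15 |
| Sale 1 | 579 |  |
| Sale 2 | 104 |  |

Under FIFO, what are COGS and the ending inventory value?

COGS = $7,988.75; ending inventory = $3,857.95

Sale 1 (579) [FIFO — oldest first]: 170 @ $13.30 + 164 @ $12.90 + 245 @ $10.35 = $6,912.35
Sale 2 (104) [FIFO — oldest first]: 104 @ $10.35 = $1,076.40
Total COGS = $6,912.35 + $1,076.40 = $7,988.75
Ending inventory: 17 @ $10.35 + 280 @ $13.15 = $3,857.95
Check: goods available $11,846.70 = COGS $7,988.75 + ending $3,857.95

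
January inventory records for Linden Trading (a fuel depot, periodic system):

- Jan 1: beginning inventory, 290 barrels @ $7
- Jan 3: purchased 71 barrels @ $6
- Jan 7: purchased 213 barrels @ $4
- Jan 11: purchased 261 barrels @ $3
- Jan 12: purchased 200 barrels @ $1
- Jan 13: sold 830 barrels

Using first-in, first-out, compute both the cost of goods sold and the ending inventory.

COGS = $4,076; ending inventory = $215

Jan 13, 830 sold [FIFO — oldest first]: 290 @ $7 + 71 @ $6 + 213 @ $4 + 256 @ $3 = $4,076
Ending inventory: 5 @ $3 + 200 @ $1 = $215
Check: goods available $4,291 = COGS $4,076 + ending $215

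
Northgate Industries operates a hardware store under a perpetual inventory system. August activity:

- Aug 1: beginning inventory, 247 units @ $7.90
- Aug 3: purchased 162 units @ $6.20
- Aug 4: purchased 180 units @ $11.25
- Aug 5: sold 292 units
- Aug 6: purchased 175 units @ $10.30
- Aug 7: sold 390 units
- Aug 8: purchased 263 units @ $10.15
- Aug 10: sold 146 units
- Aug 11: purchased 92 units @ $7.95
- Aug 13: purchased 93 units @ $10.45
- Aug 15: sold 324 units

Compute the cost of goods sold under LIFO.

COGS = $10,681.90

Aug 5, 292 sold [LIFO — newest first]: 180 @ $11.25 + 112 @ $6.20 = $2,719.40
Aug 7, 390 sold [LIFO — newest first]: 175 @ $10.30 + 50 @ $6.20 + 165 @ $7.90 = $3,416.00
Aug 10, 146 sold [LIFO — newest first]: 146 @ $10.15 = $1,481.90
Aug 15, 324 sold [LIFO — newest first]: 93 @ $10.45 + 92 @ $7.95 + 117 @ $10.15 + 22 @ $7.90 = $3,064.60
Total COGS = $2,719.40 + $3,416.00 + $1,481.90 + $3,064.60 = $10,681.90
Ending inventory: 60 @ $7.90 = $474.00
Check: goods available $11,155.90 = COGS $10,681.90 + ending $474.00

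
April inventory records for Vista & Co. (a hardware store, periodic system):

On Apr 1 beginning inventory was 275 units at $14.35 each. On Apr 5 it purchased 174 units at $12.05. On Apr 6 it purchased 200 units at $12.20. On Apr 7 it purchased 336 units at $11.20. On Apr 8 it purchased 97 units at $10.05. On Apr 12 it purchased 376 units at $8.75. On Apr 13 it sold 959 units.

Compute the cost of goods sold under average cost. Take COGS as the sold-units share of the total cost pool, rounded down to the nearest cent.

COGS = $10,860.11

Apr 13, sell 959: 959/1458 × $16,511.00 → $10,860.11
Ending inventory (cost pool remaining) = $5,650.89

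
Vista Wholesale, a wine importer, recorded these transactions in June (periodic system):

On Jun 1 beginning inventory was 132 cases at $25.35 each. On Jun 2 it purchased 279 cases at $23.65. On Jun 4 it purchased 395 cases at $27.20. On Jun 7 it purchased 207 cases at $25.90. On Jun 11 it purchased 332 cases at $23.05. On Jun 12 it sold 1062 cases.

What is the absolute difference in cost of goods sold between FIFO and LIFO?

$394.20

FIFO COGS: 132 @ $25.35 + 279 @ $23.65 + 395 @ $27.20 + 207 @ $25.90 + 49 @ $23.05 = $27,179.30
LIFO COGS: 332 @ $23.05 + 207 @ $25.90 + 395 @ $27.20 + 128 @ $23.65 = $26,785.10
Difference = |$27,179.30 − $26,785.10| = $394.20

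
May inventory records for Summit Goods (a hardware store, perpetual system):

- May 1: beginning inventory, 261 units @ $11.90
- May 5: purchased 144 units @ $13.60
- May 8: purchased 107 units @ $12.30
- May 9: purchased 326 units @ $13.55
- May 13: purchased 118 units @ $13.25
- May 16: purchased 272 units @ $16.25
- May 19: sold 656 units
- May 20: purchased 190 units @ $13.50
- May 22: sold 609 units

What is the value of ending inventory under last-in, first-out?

May 19, 656 sold [LIFO — newest first]: 272 @ $16.25 + 118 @ $13.25 + 266 @ $13.55 = $9,587.80
May 22, 609 sold [LIFO — newest first]: 190 @ $13.50 + 60 @ $13.55 + 107 @ $12.30 + 144 @ $13.60 + 108 @ $11.90 = $7,937.70
Total COGS = $9,587.80 + $7,937.70 = $17,525.50
Ending inventory: 153 @ $11.90 = $1,820.70

Ending inventory = $1,820.70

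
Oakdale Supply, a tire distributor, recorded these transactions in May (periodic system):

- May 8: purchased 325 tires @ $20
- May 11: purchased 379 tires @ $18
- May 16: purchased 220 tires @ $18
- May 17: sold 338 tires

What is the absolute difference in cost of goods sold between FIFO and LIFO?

FIFO COGS: 325 @ $20 + 13 @ $18 = $6,734
LIFO COGS: 220 @ $18 + 118 @ $18 = $6,084
Difference = |$6,734 − $6,084| = $650

$650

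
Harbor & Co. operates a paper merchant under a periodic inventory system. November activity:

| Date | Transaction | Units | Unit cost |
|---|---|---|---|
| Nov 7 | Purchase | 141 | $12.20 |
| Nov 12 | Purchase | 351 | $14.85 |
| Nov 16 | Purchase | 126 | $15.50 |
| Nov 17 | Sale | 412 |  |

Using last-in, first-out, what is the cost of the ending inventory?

Ending inventory = $2,685.45

Nov 17, 412 sold [LIFO — newest first]: 126 @ $15.50 + 286 @ $14.85 = $6,200.10
Ending inventory: 141 @ $12.20 + 65 @ $14.85 = $2,685.45
Check: goods available $8,885.55 = COGS $6,200.10 + ending $2,685.45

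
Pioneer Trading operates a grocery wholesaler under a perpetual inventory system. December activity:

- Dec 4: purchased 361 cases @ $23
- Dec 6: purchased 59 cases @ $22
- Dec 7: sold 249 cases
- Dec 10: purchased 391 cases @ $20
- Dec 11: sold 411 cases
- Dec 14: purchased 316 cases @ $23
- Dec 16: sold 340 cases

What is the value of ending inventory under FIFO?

Dec 7, 249 sold [FIFO — oldest first]: 249 @ $23 = $5,727
Dec 11, 411 sold [FIFO — oldest first]: 112 @ $23 + 59 @ $22 + 240 @ $20 = $8,674
Dec 16, 340 sold [FIFO — oldest first]: 151 @ $20 + 189 @ $23 = $7,367
Total COGS = $5,727 + $8,674 + $7,367 = $21,768
Ending inventory: 127 @ $23 = $2,921
Check: goods available $24,689 = COGS $21,768 + ending $2,921

Ending inventory = $2,921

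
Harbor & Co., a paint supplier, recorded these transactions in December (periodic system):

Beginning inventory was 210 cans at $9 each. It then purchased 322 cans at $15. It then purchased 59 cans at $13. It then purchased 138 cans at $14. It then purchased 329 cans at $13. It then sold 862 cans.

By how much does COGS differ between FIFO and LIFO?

$784

FIFO COGS: 210 @ $9 + 322 @ $15 + 59 @ $13 + 138 @ $14 + 133 @ $13 = $11,148
LIFO COGS: 329 @ $13 + 138 @ $14 + 59 @ $13 + 322 @ $15 + 14 @ $9 = $11,932
Difference = |$11,148 − $11,932| = $784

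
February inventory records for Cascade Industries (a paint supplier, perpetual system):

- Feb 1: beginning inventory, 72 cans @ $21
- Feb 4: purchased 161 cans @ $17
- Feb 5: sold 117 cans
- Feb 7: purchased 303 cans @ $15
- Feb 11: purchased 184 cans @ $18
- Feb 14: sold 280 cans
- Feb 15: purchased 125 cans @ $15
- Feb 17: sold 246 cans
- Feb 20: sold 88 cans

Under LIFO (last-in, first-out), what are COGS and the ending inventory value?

Feb 5, 117 sold [LIFO — newest first]: 117 @ $17 = $1,989
Feb 14, 280 sold [LIFO — newest first]: 184 @ $18 + 96 @ $15 = $4,752
Feb 17, 246 sold [LIFO — newest first]: 125 @ $15 + 121 @ $15 = $3,690
Feb 20, 88 sold [LIFO — newest first]: 86 @ $15 + 2 @ $17 = $1,324
Total COGS = $1,989 + $4,752 + $3,690 + $1,324 = $11,755
Ending inventory: 72 @ $21 + 42 @ $17 = $2,226

COGS = $11,755; ending inventory = $2,226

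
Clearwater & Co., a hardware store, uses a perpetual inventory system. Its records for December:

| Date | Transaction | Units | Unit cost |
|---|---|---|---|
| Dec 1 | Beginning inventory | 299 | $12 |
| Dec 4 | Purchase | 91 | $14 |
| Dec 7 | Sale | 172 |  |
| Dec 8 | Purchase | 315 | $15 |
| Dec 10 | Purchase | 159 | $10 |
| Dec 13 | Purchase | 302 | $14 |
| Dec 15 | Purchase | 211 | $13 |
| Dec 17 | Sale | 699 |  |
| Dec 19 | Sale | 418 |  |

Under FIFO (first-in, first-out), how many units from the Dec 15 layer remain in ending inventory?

Dec 7, 172 sold [FIFO — oldest first]: 172 @ $12 = $2,064
Dec 17, 699 sold [FIFO — oldest first]: 127 @ $12 + 91 @ $14 + 315 @ $15 + 159 @ $10 + 7 @ $14 = $9,211
Dec 19, 418 sold [FIFO — oldest first]: 295 @ $14 + 123 @ $13 = $5,729
Total COGS = $2,064 + $9,211 + $5,729 = $17,004
Ending inventory: 88 @ $13 = $1,144

88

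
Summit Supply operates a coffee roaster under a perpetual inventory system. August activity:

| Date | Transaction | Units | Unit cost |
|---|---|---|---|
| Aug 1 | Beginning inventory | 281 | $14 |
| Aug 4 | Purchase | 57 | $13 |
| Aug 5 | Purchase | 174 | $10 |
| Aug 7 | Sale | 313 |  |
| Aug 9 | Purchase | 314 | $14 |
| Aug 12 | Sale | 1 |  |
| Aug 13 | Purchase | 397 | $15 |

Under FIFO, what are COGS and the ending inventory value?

Aug 7, 313 sold [FIFO — oldest first]: 281 @ $14 + 32 @ $13 = $4,350
Aug 12, 1 sold [FIFO — oldest first]: 1 @ $13 = $13
Total COGS = $4,350 + $13 = $4,363
Ending inventory: 24 @ $13 + 174 @ $10 + 314 @ $14 + 397 @ $15 = $12,403
Check: goods available $16,766 = COGS $4,363 + ending $12,403

COGS = $4,363; ending inventory = $12,403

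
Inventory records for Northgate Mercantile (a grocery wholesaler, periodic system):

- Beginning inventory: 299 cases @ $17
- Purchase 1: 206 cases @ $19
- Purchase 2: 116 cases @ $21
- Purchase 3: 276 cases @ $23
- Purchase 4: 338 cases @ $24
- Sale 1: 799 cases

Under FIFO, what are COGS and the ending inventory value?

Sale 1 (799) [FIFO — oldest first]: 299 @ $17 + 206 @ $19 + 116 @ $21 + 178 @ $23 = $15,527
Ending inventory: 98 @ $23 + 338 @ $24 = $10,366

COGS = $15,527; ending inventory = $10,366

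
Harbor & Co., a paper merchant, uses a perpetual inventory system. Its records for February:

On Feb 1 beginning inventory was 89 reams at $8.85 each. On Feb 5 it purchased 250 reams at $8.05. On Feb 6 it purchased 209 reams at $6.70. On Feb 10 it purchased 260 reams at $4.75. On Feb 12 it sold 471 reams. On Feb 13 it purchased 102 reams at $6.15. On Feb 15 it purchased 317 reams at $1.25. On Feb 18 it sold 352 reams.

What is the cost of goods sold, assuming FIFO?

Feb 12, 471 sold [FIFO — oldest first]: 89 @ $8.85 + 250 @ $8.05 + 132 @ $6.70 = $3,684.55
Feb 18, 352 sold [FIFO — oldest first]: 77 @ $6.70 + 260 @ $4.75 + 15 @ $6.15 = $1,843.15
Total COGS = $3,684.55 + $1,843.15 = $5,527.70
Ending inventory: 87 @ $6.15 + 317 @ $1.25 = $931.30

COGS = $5,527.70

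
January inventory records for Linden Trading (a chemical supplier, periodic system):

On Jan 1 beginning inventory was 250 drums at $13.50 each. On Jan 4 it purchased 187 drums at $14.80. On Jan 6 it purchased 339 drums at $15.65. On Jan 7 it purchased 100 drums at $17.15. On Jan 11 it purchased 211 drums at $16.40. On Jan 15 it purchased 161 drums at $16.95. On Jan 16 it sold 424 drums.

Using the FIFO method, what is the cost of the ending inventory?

Ending inventory = $13,402.10

Jan 16, 424 sold [FIFO — oldest first]: 250 @ $13.50 + 174 @ $14.80 = $5,950.20
Ending inventory: 13 @ $14.80 + 339 @ $15.65 + 100 @ $17.15 + 211 @ $16.40 + 161 @ $16.95 = $13,402.10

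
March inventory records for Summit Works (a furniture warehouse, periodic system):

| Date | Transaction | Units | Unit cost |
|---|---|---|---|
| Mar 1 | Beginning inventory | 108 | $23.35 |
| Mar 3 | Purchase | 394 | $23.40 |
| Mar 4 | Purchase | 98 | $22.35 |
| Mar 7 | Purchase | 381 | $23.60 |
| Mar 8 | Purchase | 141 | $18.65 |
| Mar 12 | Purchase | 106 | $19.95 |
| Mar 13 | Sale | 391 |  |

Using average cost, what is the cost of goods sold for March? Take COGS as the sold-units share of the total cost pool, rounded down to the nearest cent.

Mar 13, sell 391: 391/1228 × $27,667.65 → $8,809.48
Ending inventory (cost pool remaining) = $18,858.17
Check: goods available $27,667.65 = COGS $8,809.48 + ending $18,858.17

COGS = $8,809.48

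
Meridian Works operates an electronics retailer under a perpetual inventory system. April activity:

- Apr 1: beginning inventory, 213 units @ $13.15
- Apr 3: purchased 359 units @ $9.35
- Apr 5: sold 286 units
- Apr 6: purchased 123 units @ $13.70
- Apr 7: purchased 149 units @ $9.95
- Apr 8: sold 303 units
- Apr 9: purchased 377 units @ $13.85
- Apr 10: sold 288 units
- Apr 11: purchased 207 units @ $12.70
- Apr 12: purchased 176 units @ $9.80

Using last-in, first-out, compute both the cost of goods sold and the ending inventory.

Apr 5, 286 sold [LIFO — newest first]: 286 @ $9.35 = $2,674.10
Apr 8, 303 sold [LIFO — newest first]: 149 @ $9.95 + 123 @ $13.70 + 31 @ $9.35 = $3,457.50
Apr 10, 288 sold [LIFO — newest first]: 288 @ $13.85 = $3,988.80
Total COGS = $2,674.10 + $3,457.50 + $3,988.80 = $10,120.40
Ending inventory: 213 @ $13.15 + 42 @ $9.35 + 89 @ $13.85 + 207 @ $12.70 + 176 @ $9.80 = $8,780.00
Check: goods available $18,900.40 = COGS $10,120.40 + ending $8,780.00

COGS = $10,120.40; ending inventory = $8,780.00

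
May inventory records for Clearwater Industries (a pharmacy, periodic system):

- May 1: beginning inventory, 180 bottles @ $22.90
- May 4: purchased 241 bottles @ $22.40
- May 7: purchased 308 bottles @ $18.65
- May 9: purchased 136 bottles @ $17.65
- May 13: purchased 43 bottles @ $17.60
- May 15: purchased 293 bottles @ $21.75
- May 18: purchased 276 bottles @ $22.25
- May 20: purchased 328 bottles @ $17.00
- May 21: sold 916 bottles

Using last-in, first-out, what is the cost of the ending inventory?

May 21, 916 sold [LIFO — newest first]: 328 @ $17.00 + 276 @ $22.25 + 293 @ $21.75 + 19 @ $17.60 = $18,424.15
Ending inventory: 180 @ $22.90 + 241 @ $22.40 + 308 @ $18.65 + 136 @ $17.65 + 24 @ $17.60 = $18,087.40

Ending inventory = $18,087.40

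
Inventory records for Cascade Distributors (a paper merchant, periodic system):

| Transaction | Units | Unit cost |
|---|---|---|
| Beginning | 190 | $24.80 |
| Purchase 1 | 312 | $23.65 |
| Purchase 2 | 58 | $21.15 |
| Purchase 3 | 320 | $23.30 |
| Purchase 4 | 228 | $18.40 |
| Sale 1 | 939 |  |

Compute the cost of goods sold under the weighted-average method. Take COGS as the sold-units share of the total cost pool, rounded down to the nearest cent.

Sale 1, sell 939: 939/1108 × $24,968.70 → $21,160.29
Ending inventory (cost pool remaining) = $3,808.41

COGS = $21,160.29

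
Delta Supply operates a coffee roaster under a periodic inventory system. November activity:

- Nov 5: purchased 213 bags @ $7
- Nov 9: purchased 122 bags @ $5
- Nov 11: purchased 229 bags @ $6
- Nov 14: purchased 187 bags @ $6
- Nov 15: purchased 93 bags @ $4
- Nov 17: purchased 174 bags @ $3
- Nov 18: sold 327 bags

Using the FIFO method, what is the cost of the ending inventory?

Nov 18, 327 sold [FIFO — oldest first]: 213 @ $7 + 114 @ $5 = $2,061
Ending inventory: 8 @ $5 + 229 @ $6 + 187 @ $6 + 93 @ $4 + 174 @ $3 = $3,430

Ending inventory = $3,430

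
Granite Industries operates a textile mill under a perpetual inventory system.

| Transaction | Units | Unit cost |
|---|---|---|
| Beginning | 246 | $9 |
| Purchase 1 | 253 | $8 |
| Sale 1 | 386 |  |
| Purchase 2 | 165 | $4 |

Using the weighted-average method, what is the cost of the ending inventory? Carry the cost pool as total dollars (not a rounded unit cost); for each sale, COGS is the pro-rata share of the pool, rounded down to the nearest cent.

Ending inventory = $1,619.71

After Beginning: 246 on hand, pool $2,214.00 (≈ $9.0000 each)
After Purchase 1: 499 on hand, pool $4,238.00 (≈ $8.4930 each)
Sale 1, sell 386: 386/499 × $4,238.00 → $3,278.29
After Purchase 2: 278 on hand, pool $1,619.71 (≈ $5.8263 each)
Ending inventory (cost pool remaining) = $1,619.71
Check: goods available $4,898.00 = COGS $3,278.29 + ending $1,619.71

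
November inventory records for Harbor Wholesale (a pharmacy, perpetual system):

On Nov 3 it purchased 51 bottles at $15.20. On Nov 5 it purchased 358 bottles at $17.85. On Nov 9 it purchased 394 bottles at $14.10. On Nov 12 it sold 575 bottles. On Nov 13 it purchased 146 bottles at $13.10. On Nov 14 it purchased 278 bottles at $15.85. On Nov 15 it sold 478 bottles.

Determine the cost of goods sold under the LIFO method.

Nov 12, 575 sold [LIFO — newest first]: 394 @ $14.10 + 181 @ $17.85 = $8,786.25
Nov 15, 478 sold [LIFO — newest first]: 278 @ $15.85 + 146 @ $13.10 + 54 @ $17.85 = $7,282.80
Total COGS = $8,786.25 + $7,282.80 = $16,069.05
Ending inventory: 51 @ $15.20 + 123 @ $17.85 = $2,970.75
Check: goods available $19,039.80 = COGS $16,069.05 + ending $2,970.75

COGS = $16,069.05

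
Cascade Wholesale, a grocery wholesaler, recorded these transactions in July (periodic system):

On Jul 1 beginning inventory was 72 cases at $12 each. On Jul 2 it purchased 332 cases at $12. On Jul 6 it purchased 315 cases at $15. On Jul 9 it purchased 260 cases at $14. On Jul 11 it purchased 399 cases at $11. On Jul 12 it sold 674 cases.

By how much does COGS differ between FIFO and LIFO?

FIFO COGS: 72 @ $12 + 332 @ $12 + 270 @ $15 = $8,898
LIFO COGS: 399 @ $11 + 260 @ $14 + 15 @ $15 = $8,254
Difference = |$8,898 − $8,254| = $644

$644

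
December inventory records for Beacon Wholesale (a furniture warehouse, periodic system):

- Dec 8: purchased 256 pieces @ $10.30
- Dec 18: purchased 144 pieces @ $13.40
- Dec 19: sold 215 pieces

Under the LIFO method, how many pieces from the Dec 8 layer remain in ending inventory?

Dec 19, 215 sold [LIFO — newest first]: 144 @ $13.40 + 71 @ $10.30 = $2,660.90
Ending inventory: 185 @ $10.30 = $1,905.50

185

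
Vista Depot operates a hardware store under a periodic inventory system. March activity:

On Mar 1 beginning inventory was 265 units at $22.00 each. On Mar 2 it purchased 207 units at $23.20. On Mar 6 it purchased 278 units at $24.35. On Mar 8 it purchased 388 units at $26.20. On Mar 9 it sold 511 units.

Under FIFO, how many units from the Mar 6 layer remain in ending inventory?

Mar 9, 511 sold [FIFO — oldest first]: 265 @ $22.00 + 207 @ $23.20 + 39 @ $24.35 = $11,582.05
Ending inventory: 239 @ $24.35 + 388 @ $26.20 = $15,985.25

239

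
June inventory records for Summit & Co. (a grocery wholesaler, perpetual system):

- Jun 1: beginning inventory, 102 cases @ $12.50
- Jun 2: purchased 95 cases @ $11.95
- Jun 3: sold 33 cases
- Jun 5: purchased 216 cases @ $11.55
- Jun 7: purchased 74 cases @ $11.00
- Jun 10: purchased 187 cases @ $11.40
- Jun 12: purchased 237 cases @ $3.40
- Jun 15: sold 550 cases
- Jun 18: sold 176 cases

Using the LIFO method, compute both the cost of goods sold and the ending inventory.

Jun 3, 33 sold [LIFO — newest first]: 33 @ $11.95 = $394.35
Jun 15, 550 sold [LIFO — newest first]: 237 @ $3.40 + 187 @ $11.40 + 74 @ $11.00 + 52 @ $11.55 = $4,352.20
Jun 18, 176 sold [LIFO — newest first]: 164 @ $11.55 + 12 @ $11.95 = $2,037.60
Total COGS = $394.35 + $4,352.20 + $2,037.60 = $6,784.15
Ending inventory: 102 @ $12.50 + 50 @ $11.95 = $1,872.50
Check: goods available $8,656.65 = COGS $6,784.15 + ending $1,872.50

COGS = $6,784.15; ending inventory = $1,872.50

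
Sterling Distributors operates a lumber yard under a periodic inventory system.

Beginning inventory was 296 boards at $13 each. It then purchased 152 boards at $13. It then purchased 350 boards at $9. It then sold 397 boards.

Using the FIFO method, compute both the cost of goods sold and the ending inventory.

Sale 1 (397) [FIFO — oldest first]: 296 @ $13 + 101 @ $13 = $5,161
Ending inventory: 51 @ $13 + 350 @ $9 = $3,813

COGS = $5,161; ending inventory = $3,813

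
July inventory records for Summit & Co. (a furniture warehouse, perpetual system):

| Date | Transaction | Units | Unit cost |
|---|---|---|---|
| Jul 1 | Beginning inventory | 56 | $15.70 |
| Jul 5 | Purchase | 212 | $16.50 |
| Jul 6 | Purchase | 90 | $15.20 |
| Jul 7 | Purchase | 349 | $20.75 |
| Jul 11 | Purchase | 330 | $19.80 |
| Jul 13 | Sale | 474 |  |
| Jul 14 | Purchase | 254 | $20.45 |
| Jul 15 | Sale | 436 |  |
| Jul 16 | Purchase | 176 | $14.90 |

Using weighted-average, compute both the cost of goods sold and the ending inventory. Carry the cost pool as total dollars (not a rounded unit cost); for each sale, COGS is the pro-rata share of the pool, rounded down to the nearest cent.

After Jul 1: 56 on hand, pool $879.20 (≈ $15.7000 each)
After Jul 5: 268 on hand, pool $4,377.20 (≈ $16.3328 each)
After Jul 6: 358 on hand, pool $5,745.20 (≈ $16.0480 each)
After Jul 7: 707 on hand, pool $12,986.95 (≈ $18.3691 each)
After Jul 11: 1037 on hand, pool $19,520.95 (≈ $18.8244 each)
Jul 13, sell 474: 474/1037 × $19,520.95 → $8,922.78
After Jul 14: 817 on hand, pool $15,792.47 (≈ $19.3298 each)
Jul 15, sell 436: 436/817 × $15,792.47 → $8,427.80
After Jul 16: 557 on hand, pool $9,987.07 (≈ $17.9301 each)
Total COGS = $8,922.78 + $8,427.80 = $17,350.58
Ending inventory (cost pool remaining) = $9,987.07

COGS = $17,350.58; ending inventory = $9,987.07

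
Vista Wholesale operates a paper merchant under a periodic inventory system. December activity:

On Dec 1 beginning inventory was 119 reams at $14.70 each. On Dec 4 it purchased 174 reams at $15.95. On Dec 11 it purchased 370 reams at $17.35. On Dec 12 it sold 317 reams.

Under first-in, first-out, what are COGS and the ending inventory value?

Dec 12, 317 sold [FIFO — oldest first]: 119 @ $14.70 + 174 @ $15.95 + 24 @ $17.35 = $4,941.00
Ending inventory: 346 @ $17.35 = $6,003.10

COGS = $4,941.00; ending inventory = $6,003.10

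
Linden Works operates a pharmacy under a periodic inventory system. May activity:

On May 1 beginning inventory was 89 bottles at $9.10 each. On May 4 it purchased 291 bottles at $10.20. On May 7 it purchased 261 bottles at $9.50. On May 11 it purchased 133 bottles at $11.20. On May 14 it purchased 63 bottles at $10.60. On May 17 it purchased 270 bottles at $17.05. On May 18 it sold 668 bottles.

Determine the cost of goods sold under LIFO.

May 18, 668 sold [LIFO — newest first]: 270 @ $17.05 + 63 @ $10.60 + 133 @ $11.20 + 202 @ $9.50 = $8,679.90
Ending inventory: 89 @ $9.10 + 291 @ $10.20 + 59 @ $9.50 = $4,338.60

COGS = $8,679.90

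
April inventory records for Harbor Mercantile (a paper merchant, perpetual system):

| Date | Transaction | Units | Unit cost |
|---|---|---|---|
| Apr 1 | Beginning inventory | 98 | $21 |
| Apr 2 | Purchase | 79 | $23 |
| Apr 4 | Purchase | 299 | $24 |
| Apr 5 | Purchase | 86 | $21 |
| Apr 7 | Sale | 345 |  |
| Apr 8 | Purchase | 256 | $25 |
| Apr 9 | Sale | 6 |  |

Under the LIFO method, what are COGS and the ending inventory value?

Apr 7, 345 sold [LIFO — newest first]: 86 @ $21 + 259 @ $24 = $8,022
Apr 9, 6 sold [LIFO — newest first]: 6 @ $25 = $150
Total COGS = $8,022 + $150 = $8,172
Ending inventory: 98 @ $21 + 79 @ $23 + 40 @ $24 + 250 @ $25 = $11,085

COGS = $8,172; ending inventory = $11,085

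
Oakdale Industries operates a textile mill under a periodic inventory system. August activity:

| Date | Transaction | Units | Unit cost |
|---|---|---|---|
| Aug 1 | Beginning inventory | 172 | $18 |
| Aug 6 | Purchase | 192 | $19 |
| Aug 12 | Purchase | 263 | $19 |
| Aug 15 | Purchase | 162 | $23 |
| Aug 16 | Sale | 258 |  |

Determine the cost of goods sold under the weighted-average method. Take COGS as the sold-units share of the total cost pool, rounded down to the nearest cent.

COGS = $5,057.65

Aug 16, sell 258: 258/789 × $15,467.00 → $5,057.65
Ending inventory (cost pool remaining) = $10,409.35
Check: goods available $15,467.00 = COGS $5,057.65 + ending $10,409.35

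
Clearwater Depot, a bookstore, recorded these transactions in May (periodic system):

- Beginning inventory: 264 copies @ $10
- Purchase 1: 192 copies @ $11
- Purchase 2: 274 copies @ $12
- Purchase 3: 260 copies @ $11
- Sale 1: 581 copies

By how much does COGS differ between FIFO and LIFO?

$413

FIFO COGS: 264 @ $10 + 192 @ $11 + 125 @ $12 = $6,252
LIFO COGS: 260 @ $11 + 274 @ $12 + 47 @ $11 = $6,665
Difference = |$6,252 − $6,665| = $413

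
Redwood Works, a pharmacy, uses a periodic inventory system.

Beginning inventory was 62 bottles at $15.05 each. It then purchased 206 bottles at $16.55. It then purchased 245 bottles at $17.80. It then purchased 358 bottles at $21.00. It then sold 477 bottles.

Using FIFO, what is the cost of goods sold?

Sale 1 (477) [FIFO — oldest first]: 62 @ $15.05 + 206 @ $16.55 + 209 @ $17.80 = $8,062.60
Ending inventory: 36 @ $17.80 + 358 @ $21.00 = $8,158.80

COGS = $8,062.60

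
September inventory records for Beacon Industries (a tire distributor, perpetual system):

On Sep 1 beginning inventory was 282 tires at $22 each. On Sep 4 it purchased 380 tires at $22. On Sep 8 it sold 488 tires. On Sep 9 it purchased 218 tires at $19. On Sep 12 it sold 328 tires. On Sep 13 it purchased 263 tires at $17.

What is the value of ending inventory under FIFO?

Sep 8, 488 sold [FIFO — oldest first]: 282 @ $22 + 206 @ $22 = $10,736
Sep 12, 328 sold [FIFO — oldest first]: 174 @ $22 + 154 @ $19 = $6,754
Total COGS = $10,736 + $6,754 = $17,490
Ending inventory: 64 @ $19 + 263 @ $17 = $5,687

Ending inventory = $5,687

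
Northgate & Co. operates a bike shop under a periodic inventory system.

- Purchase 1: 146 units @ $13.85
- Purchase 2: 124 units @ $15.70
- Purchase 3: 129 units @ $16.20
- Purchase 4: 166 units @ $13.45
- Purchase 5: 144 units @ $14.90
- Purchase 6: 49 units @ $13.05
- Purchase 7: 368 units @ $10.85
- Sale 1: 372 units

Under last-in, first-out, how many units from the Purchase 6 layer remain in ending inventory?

45

Sale 1 (372) [LIFO — newest first]: 368 @ $10.85 + 4 @ $13.05 = $4,045.00
Ending inventory: 146 @ $13.85 + 124 @ $15.70 + 129 @ $16.20 + 166 @ $13.45 + 144 @ $14.90 + 45 @ $13.05 = $11,024.25
Check: goods available $15,069.25 = COGS $4,045.00 + ending $11,024.25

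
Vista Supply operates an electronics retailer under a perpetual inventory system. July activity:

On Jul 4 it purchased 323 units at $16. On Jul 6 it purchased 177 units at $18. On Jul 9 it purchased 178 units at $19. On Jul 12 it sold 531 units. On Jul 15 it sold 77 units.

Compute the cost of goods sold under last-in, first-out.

Jul 12, 531 sold [LIFO — newest first]: 178 @ $19 + 177 @ $18 + 176 @ $16 = $9,384
Jul 15, 77 sold [LIFO — newest first]: 77 @ $16 = $1,232
Total COGS = $9,384 + $1,232 = $10,616
Ending inventory: 70 @ $16 = $1,120

COGS = $10,616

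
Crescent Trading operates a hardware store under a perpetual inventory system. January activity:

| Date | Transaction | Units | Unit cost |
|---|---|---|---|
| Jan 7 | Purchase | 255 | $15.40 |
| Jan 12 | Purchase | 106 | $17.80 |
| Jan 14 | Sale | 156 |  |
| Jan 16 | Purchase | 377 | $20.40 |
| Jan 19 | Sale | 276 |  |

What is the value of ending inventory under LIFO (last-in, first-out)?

Jan 14, 156 sold [LIFO — newest first]: 106 @ $17.80 + 50 @ $15.40 = $2,656.80
Jan 19, 276 sold [LIFO — newest first]: 276 @ $20.40 = $5,630.40
Total COGS = $2,656.80 + $5,630.40 = $8,287.20
Ending inventory: 205 @ $15.40 + 101 @ $20.40 = $5,217.40

Ending inventory = $5,217.40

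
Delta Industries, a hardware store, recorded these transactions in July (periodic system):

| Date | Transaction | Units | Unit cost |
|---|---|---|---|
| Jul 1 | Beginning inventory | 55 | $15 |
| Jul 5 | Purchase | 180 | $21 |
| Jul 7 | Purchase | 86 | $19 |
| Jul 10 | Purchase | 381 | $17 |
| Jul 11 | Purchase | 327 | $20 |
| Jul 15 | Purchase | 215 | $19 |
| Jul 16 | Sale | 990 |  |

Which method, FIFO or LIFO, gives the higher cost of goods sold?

FIFO COGS: 55 @ $15 + 180 @ $21 + 86 @ $19 + 381 @ $17 + 288 @ $20 = $18,476
LIFO COGS: 215 @ $19 + 327 @ $20 + 381 @ $17 + 67 @ $19 = $18,375

FIFO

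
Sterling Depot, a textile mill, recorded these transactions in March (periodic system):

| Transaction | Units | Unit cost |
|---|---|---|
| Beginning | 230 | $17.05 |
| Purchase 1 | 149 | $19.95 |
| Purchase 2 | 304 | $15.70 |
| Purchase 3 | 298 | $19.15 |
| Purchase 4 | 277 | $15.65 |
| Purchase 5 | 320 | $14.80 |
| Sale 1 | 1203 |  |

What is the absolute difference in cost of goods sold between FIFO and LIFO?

FIFO COGS: 230 @ $17.05 + 149 @ $19.95 + 304 @ $15.70 + 298 @ $19.15 + 222 @ $15.65 = $20,847.85
LIFO COGS: 320 @ $14.80 + 277 @ $15.65 + 298 @ $19.15 + 304 @ $15.70 + 4 @ $19.95 = $19,630.35
Difference = |$20,847.85 − $19,630.35| = $1,217.50

$1,217.50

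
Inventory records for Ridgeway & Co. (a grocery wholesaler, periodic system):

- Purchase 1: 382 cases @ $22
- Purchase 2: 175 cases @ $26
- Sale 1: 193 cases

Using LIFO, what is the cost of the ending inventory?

Sale 1 (193) [LIFO — newest first]: 175 @ $26 + 18 @ $22 = $4,946
Ending inventory: 364 @ $22 = $8,008
Check: goods available $12,954 = COGS $4,946 + ending $8,008

Ending inventory = $8,008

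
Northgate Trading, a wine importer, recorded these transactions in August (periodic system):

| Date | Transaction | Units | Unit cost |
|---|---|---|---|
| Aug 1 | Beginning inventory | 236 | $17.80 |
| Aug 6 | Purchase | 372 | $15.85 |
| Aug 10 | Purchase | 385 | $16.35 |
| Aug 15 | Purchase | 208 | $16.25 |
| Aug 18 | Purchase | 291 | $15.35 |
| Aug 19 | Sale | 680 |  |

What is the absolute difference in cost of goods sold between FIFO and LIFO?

$468.00

FIFO COGS: 236 @ $17.80 + 372 @ $15.85 + 72 @ $16.35 = $11,274.20
LIFO COGS: 291 @ $15.35 + 208 @ $16.25 + 181 @ $16.35 = $10,806.20
Difference = |$11,274.20 − $10,806.20| = $468.00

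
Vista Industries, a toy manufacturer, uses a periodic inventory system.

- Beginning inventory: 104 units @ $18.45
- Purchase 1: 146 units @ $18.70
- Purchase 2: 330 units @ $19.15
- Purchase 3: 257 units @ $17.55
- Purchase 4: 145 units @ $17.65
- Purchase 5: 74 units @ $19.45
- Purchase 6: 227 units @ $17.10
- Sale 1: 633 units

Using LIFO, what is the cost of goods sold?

COGS = $11,162.10

Sale 1 (633) [LIFO — newest first]: 227 @ $17.10 + 74 @ $19.45 + 145 @ $17.65 + 187 @ $17.55 = $11,162.10
Ending inventory: 104 @ $18.45 + 146 @ $18.70 + 330 @ $19.15 + 70 @ $17.55 = $12,197.00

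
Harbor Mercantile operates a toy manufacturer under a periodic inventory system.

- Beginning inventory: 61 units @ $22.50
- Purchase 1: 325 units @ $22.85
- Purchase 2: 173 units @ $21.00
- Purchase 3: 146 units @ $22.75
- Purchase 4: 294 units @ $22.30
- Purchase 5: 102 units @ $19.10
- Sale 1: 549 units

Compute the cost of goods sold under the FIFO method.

COGS = $12,221.75

Sale 1 (549) [FIFO — oldest first]: 61 @ $22.50 + 325 @ $22.85 + 163 @ $21.00 = $12,221.75
Ending inventory: 10 @ $21.00 + 146 @ $22.75 + 294 @ $22.30 + 102 @ $19.10 = $12,035.90
Check: goods available $24,257.65 = COGS $12,221.75 + ending $12,035.90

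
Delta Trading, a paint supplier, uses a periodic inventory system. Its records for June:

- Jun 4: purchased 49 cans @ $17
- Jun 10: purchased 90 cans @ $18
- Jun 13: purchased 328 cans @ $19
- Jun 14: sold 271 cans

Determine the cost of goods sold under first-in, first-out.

COGS = $4,961

Jun 14, 271 sold [FIFO — oldest first]: 49 @ $17 + 90 @ $18 + 132 @ $19 = $4,961
Ending inventory: 196 @ $19 = $3,724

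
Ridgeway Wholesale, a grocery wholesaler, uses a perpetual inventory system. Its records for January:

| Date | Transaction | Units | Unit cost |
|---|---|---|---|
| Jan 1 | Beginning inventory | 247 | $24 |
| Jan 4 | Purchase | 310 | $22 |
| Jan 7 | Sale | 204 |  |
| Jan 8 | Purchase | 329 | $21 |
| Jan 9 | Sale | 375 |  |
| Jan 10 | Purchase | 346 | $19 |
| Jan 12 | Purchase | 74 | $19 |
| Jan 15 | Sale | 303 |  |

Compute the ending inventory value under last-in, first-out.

Jan 7, 204 sold [LIFO — newest first]: 204 @ $22 = $4,488
Jan 9, 375 sold [LIFO — newest first]: 329 @ $21 + 46 @ $22 = $7,921
Jan 15, 303 sold [LIFO — newest first]: 74 @ $19 + 229 @ $19 = $5,757
Total COGS = $4,488 + $7,921 + $5,757 = $18,166
Ending inventory: 247 @ $24 + 60 @ $22 + 117 @ $19 = $9,471

Ending inventory = $9,471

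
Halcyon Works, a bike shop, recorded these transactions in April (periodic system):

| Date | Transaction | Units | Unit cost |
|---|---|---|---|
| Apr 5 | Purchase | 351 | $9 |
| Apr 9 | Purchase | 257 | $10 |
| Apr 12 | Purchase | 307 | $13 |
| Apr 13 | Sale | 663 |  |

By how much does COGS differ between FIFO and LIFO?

$1,008

FIFO COGS: 351 @ $9 + 257 @ $10 + 55 @ $13 = $6,444
LIFO COGS: 307 @ $13 + 257 @ $10 + 99 @ $9 = $7,452
Difference = |$6,444 − $7,452| = $1,008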